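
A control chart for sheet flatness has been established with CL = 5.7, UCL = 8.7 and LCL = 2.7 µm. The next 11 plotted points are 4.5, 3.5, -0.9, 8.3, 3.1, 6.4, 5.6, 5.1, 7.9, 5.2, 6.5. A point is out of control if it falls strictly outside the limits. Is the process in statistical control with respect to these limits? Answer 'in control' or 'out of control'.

Compare each point to [2.7, 8.7]: sample 3 = -0.9 < LCL.

out of control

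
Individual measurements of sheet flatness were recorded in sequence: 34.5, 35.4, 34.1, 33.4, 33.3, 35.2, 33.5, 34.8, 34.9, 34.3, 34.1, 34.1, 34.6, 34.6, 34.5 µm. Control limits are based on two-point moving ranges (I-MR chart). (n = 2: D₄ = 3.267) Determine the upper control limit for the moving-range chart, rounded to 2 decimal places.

2.19

Moving ranges: 0.9, 1.3, 0.7, 0.1, 1.9, 1.7, 1.3, 0.1, 0.6, 0.2, 0.0, 0.5, 0.0, 0.1; M̄R̄ = 9.4000 / 14 = 0.6714
UCL_MR = D₄·M̄R̄ = 3.267 × 0.6714 = 2.1936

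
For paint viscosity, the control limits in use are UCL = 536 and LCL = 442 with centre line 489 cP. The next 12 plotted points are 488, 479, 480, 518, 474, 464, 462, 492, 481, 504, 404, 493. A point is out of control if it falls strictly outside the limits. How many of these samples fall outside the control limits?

1

Compare each point to [442, 536]: sample 11 = 404 < LCL.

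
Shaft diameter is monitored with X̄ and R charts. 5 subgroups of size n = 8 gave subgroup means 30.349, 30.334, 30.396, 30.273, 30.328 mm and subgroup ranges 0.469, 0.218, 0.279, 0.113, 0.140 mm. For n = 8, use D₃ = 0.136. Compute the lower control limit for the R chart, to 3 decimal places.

R̄ = (0.469 + 0.218 + 0.279 + 0.113 + 0.140) / 5 = 1.2190 / 5 = 0.2438
LCL_R = D₃·R̄ = 0.136 × 0.2438 = 0.0332

0.033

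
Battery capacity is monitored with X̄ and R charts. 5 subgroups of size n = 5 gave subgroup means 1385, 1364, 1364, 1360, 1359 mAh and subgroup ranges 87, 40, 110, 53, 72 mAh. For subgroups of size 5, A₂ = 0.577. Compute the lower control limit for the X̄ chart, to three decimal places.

1324.625

X̄̄ = (1385 + 1364 + 1364 + 1360 + 1359) / 5 = 6832.0000 / 5 = 1366.4000
R̄ = (87 + 40 + 110 + 53 + 72) / 5 = 362.0000 / 5 = 72.4000
LCL = X̄̄ − A₂·R̄ = 1366.4000 − 0.577 × 72.4000 = 1324.6252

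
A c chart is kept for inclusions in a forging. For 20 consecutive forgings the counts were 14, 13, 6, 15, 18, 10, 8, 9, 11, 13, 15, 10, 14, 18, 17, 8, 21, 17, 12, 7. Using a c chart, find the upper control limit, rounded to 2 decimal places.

23.53

c̄ = (14 + 13 + 6 + 15 + 18 + 10 + 8 + 9 + 11 + 13 + 15 + 10 + 14 + 18 + 17 + 8 + 21 + 17 + 12 + 7) / 20 = 256 / 20 = 12.8000
UCL = c̄ + 3√c̄ = 12.8000 + 3 × √12.8000 = 12.8000 + 3 × 3.5777 = 23.5331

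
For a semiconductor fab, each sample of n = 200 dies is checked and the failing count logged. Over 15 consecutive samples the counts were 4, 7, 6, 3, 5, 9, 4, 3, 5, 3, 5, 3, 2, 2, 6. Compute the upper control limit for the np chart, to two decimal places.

10.74

p̄ = Σdᵢ / (k·n) = 67 / (15 × 200) = 0.02233
UCL = np̄ + 3·√(np̄(1−p̄)) = 4.4667 + 3 × √(4.4667×0.97767) = 4.4667 + 3 × 2.0897 = 10.7358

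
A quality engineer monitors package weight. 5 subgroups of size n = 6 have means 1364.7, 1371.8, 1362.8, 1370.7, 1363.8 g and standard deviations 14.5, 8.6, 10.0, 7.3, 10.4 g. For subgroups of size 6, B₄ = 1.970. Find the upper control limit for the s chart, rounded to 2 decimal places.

s̄ = (14.5 + 8.6 + 10.0 + 7.3 + 10.4) / 5 = 10.1600
UCL_s = B₄·s̄ = 1.970 × 10.1600 = 20.0152

20.02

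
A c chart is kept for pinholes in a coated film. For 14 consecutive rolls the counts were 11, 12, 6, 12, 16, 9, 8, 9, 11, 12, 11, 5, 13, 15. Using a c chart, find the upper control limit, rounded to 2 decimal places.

20.53

c̄ = (11 + 12 + 6 + 12 + 16 + 9 + 8 + 9 + 11 + 12 + 11 + 5 + 13 + 15) / 14 = 150 / 14 = 10.7143
UCL = c̄ + 3√c̄ = 10.7143 + 3 × √10.7143 = 10.7143 + 3 × 3.2733 = 20.5341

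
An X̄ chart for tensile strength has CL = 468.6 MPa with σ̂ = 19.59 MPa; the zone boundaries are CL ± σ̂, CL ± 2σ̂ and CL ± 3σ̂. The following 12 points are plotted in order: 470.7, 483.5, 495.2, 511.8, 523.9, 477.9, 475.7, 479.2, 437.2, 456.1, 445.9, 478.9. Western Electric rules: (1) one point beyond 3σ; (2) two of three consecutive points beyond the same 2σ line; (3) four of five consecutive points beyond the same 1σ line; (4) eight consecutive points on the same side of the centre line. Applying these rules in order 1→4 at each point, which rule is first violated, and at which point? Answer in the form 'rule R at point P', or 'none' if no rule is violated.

rule 2 at point 5

Zone of each point (C = within 1σ̂, B = 1σ̂–2σ̂, A = 2σ̂–3σ̂, * = beyond 3σ̂; sign = side of CL): 1:+C, 2:+C, 3:+B, 4:+A, 5:+A, 6:+C, 7:+C, 8:+C, 9:-B, 10:-C, 11:-B, 12:+C
Rule 2 (two of three consecutive points beyond the same 2σ limit) is satisfied at point 5.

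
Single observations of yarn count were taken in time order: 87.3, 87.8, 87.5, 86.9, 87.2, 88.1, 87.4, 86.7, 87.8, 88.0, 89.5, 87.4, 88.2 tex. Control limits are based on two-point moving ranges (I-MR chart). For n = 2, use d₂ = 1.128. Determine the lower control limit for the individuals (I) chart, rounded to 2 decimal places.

85.53

X̄ = (87.3 + 87.8 + 87.5 + 86.9 + 87.2 + 88.1 + 87.4 + 86.7 + 87.8 + 88.0 + 89.5 + 87.4 + 88.2) / 13 = 87.6769
Moving ranges: 0.5, 0.3, 0.6, 0.3, 0.9, 0.7, 0.7, 1.1, 0.2, 1.5, 2.1, 0.8; M̄R̄ = 9.7000 / 12 = 0.8083
LCL = X̄ − 3·M̄R̄/d₂ = 87.6769 − 3 × 0.8083 / 1.128 = 85.5271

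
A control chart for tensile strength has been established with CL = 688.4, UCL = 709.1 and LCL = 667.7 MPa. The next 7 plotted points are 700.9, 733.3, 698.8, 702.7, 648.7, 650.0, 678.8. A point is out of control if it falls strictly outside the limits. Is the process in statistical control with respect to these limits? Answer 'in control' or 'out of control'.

Compare each point to [667.7, 709.1]: sample 2 = 733.3 > UCL; sample 5 = 648.7 < LCL; sample 6 = 650.0 < LCL.

out of control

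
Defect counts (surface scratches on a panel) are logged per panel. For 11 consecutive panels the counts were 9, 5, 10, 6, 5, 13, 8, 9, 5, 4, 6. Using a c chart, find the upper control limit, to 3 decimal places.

15.363

c̄ = (9 + 5 + 10 + 6 + 5 + 13 + 8 + 9 + 5 + 4 + 6) / 11 = 80 / 11 = 7.2727
UCL = c̄ + 3√c̄ = 7.2727 + 3 × √7.2727 = 7.2727 + 3 × 2.6968 = 15.3631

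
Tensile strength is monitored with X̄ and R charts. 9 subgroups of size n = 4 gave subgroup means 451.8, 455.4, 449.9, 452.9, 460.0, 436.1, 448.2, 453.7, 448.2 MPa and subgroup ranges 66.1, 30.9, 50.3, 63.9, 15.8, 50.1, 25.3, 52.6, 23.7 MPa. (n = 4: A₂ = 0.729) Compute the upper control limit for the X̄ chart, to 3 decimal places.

481.364

X̄̄ = (451.8 + 455.4 + 449.9 + 452.9 + 460.0 + 436.1 + 448.2 + 453.7 + 448.2) / 9 = 4056.2000 / 9 = 450.6889
R̄ = (66.1 + 30.9 + 50.3 + 63.9 + 15.8 + 50.1 + 25.3 + 52.6 + 23.7) / 9 = 378.7000 / 9 = 42.0778
UCL = X̄̄ + A₂·R̄ = 450.6889 + 0.729 × 42.0778 = 481.3636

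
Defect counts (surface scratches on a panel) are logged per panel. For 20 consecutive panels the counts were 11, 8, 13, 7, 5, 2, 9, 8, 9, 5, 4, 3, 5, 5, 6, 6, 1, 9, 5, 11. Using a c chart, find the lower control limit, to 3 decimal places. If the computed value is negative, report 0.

c̄ = (11 + 8 + 13 + 7 + 5 + 2 + 9 + 8 + 9 + 5 + 4 + 3 + 5 + 5 + 6 + 6 + 1 + 9 + 5 + 11) / 20 = 132 / 20 = 6.6000
LCL = c̄ − 3√c̄ = 6.6000 − 3 × 2.5690 = -1.1071 → 0 (cannot be negative)

0.000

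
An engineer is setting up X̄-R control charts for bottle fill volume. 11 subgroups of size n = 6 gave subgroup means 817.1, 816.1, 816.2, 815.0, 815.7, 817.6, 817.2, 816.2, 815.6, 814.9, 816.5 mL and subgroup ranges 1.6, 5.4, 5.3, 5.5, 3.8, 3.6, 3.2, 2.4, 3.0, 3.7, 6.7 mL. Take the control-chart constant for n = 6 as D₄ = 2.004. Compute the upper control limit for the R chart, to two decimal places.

R̄ = (1.6 + 5.4 + 5.3 + 5.5 + 3.8 + 3.6 + 3.2 + 2.4 + 3.0 + 3.7 + 6.7) / 11 = 44.2000 / 11 = 4.0182
UCL_R = D₄·R̄ = 2.004 × 4.0182 = 8.0524

8.05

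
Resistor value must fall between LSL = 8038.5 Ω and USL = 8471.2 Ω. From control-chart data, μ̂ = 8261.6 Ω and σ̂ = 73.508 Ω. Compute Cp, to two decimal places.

0.98

Cp = (USL − LSL) / (6σ̂) = (8471.2 − 8038.5) / (6 × 73.508) = 432.7000 / 441.0480 = 0.9811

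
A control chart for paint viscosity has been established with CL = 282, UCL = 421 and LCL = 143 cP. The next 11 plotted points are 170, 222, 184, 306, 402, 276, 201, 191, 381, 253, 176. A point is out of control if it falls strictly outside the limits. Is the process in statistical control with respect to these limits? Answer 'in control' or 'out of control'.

in control

All 11 points lie within [143, 421].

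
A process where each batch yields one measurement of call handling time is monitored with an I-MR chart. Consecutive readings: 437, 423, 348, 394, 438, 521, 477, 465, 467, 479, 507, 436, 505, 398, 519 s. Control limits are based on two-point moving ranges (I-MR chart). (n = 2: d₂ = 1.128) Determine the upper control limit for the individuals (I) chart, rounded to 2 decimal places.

592.56

X̄ = (437 + 423 + 348 + 394 + 438 + 521 + 477 + 465 + 467 + 479 + 507 + 436 + 505 + 398 + 519) / 15 = 454.2667
Moving ranges: 14, 75, 46, 44, 83, 44, 12, 2, 12, 28, 71, 69, 107, 121; M̄R̄ = 728.0000 / 14 = 52.0000
UCL = X̄ + 3·M̄R̄/d₂ = 454.2667 + 3 × 52.0000 / 1.128 = 592.5645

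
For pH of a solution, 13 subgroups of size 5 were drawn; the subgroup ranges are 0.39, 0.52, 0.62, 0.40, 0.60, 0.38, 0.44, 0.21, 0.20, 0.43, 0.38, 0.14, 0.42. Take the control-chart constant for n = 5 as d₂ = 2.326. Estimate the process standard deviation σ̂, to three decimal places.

R̄ = (0.39 + 0.52 + 0.62 + 0.40 + 0.60 + 0.38 + 0.44 + 0.21 + 0.20 + 0.43 + 0.38 + 0.14 + 0.42) / 13 = 0.3946
σ̂ = R̄ / d₂ = 0.3946 / 2.326 = 0.1697

0.170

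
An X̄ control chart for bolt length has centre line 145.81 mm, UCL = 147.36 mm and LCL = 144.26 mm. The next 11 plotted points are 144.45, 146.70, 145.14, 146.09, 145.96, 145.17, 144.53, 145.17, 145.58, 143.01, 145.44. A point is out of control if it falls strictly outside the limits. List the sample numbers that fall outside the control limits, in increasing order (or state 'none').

10

Compare each point to [144.26, 147.36]: sample 10 = 143.01 < LCL.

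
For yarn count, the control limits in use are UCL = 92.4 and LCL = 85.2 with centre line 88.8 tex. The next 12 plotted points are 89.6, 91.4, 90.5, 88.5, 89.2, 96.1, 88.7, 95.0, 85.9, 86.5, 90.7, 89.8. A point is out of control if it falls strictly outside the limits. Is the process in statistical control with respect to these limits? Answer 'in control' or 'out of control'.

out of control

Compare each point to [85.2, 92.4]: sample 6 = 96.1 > UCL; sample 8 = 95.0 > UCL.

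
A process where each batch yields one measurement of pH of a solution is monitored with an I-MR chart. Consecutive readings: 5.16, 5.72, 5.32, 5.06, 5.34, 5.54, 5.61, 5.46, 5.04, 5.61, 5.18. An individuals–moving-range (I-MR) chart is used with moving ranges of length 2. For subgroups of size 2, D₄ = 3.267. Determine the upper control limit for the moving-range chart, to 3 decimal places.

Moving ranges: 0.56, 0.40, 0.26, 0.28, 0.20, 0.07, 0.15, 0.42, 0.57, 0.43; M̄R̄ = 3.3400 / 10 = 0.3340
UCL_MR = D₄·M̄R̄ = 3.267 × 0.3340 = 1.0912

1.091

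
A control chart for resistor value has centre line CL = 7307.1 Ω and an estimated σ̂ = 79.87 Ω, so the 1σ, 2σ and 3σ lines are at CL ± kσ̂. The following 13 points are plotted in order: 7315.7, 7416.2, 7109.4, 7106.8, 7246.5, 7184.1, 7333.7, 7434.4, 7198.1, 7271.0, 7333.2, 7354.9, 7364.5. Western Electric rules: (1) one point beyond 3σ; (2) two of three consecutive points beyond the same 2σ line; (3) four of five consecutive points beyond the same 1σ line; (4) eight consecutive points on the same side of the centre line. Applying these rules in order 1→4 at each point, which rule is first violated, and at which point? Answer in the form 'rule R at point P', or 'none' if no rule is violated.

rule 2 at point 4

Zone of each point (C = within 1σ̂, B = 1σ̂–2σ̂, A = 2σ̂–3σ̂, * = beyond 3σ̂; sign = side of CL): 1:+C, 2:+B, 3:-A, 4:-A, 5:-C, 6:-B, 7:+C, 8:+B, 9:-B, 10:-C, 11:+C, 12:+C, 13:+C
Rule 2 (two of three consecutive points beyond the same 2σ limit) is satisfied at point 4.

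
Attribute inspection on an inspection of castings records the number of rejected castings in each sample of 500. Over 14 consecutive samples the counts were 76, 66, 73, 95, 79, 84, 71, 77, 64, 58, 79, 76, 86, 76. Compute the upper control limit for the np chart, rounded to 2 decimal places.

p̄ = Σdᵢ / (k·n) = 1060 / (14 × 500) = 0.15143
UCL = np̄ + 3·√(np̄(1−p̄)) = 75.7143 + 3 × √(75.7143×0.84857) = 75.7143 + 3 × 8.0155 = 99.7609

99.76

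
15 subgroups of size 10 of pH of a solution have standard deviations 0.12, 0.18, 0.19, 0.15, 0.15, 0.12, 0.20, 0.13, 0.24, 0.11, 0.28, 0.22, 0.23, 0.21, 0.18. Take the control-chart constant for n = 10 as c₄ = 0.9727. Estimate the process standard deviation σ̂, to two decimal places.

0.19

s̄ = (0.12 + 0.18 + 0.19 + 0.15 + 0.15 + 0.12 + 0.20 + 0.13 + 0.24 + 0.11 + 0.28 + 0.22 + 0.23 + 0.21 + 0.18) / 15 = 0.1807
σ̂ = s̄ / c₄ = 0.1807 / 0.9727 = 0.1857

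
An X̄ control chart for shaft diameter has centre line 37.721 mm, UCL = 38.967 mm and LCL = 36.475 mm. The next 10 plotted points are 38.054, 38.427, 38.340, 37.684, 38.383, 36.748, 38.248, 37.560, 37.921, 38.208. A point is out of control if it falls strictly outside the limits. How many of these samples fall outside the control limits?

All 10 points lie within [36.475, 38.967].

0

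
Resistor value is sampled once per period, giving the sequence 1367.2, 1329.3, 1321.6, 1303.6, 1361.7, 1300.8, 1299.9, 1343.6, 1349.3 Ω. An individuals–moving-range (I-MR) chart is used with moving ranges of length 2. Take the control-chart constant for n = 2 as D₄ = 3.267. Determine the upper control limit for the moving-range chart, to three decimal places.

Moving ranges: 37.9, 7.7, 18.0, 58.1, 60.9, 0.9, 43.7, 5.7; M̄R̄ = 232.9000 / 8 = 29.1125
UCL_MR = D₄·M̄R̄ = 3.267 × 29.1125 = 95.1105

95.111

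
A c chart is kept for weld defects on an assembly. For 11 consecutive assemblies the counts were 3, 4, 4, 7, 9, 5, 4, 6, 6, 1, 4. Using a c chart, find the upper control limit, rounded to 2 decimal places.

c̄ = (3 + 4 + 4 + 7 + 9 + 5 + 4 + 6 + 6 + 1 + 4) / 11 = 53 / 11 = 4.8182
UCL = c̄ + 3√c̄ = 4.8182 + 3 × √4.8182 = 4.8182 + 3 × 2.1950 = 11.4033

11.40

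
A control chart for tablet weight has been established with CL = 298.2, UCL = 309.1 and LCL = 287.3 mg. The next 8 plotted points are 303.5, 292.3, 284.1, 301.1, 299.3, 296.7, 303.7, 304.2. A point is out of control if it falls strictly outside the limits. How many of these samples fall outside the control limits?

1

Compare each point to [287.3, 309.1]: sample 3 = 284.1 < LCL.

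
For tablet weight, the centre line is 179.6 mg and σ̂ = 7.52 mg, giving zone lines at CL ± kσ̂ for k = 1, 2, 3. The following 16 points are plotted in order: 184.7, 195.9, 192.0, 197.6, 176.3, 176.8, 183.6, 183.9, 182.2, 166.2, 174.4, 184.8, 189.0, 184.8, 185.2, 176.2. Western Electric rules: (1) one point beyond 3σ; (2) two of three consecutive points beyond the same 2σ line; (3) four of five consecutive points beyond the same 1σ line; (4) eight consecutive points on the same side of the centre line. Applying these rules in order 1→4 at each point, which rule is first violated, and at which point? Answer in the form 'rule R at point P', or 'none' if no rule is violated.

rule 2 at point 4

Zone of each point (C = within 1σ̂, B = 1σ̂–2σ̂, A = 2σ̂–3σ̂, * = beyond 3σ̂; sign = side of CL): 1:+C, 2:+A, 3:+B, 4:+A, 5:-C, 6:-C, 7:+C, 8:+C, 9:+C, 10:-B, 11:-C, 12:+C, 13:+B, 14:+C, 15:+C, 16:-C
Rule 2 (two of three consecutive points beyond the same 2σ limit) is satisfied at point 4.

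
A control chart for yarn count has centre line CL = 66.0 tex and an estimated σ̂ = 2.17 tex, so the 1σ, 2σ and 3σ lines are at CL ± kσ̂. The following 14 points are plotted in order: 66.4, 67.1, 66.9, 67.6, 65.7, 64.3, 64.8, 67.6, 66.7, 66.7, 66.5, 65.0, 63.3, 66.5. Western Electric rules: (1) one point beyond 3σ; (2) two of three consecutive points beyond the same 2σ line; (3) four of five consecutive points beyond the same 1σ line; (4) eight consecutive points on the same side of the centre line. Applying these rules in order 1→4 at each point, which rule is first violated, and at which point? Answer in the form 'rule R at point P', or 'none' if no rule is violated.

none

Zone of each point (C = within 1σ̂, B = 1σ̂–2σ̂, A = 2σ̂–3σ̂, * = beyond 3σ̂; sign = side of CL): 1:+C, 2:+C, 3:+C, 4:+C, 5:-C, 6:-C, 7:-C, 8:+C, 9:+C, 10:+C, 11:+C, 12:-C, 13:-B, 14:+C
No rule fires across all 14 points.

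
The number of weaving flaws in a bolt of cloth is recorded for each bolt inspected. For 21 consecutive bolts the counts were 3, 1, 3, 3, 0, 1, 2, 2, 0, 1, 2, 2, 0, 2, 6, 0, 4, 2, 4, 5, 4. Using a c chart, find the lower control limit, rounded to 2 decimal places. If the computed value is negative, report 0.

c̄ = (3 + 1 + 3 + 3 + 0 + 1 + 2 + 2 + 0 + 1 + 2 + 2 + 0 + 2 + 6 + 0 + 4 + 2 + 4 + 5 + 4) / 21 = 47 / 21 = 2.2381
LCL = c̄ − 3√c̄ = 2.2381 − 3 × 1.4960 = -2.2500 → 0 (cannot be negative)

0.00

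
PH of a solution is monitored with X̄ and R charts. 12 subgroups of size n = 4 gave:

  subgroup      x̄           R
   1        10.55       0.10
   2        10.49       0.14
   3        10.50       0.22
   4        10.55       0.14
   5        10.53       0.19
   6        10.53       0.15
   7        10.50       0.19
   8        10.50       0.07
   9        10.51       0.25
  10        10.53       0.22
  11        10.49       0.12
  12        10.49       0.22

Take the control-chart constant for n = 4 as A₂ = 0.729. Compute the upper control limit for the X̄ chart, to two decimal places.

10.64

X̄̄ = (10.55 + 10.49 + 10.50 + 10.55 + 10.53 + 10.53 + 10.50 + 10.50 + 10.51 + 10.53 + 10.49 + 10.49) / 12 = 126.1700 / 12 = 10.5142
R̄ = (0.10 + 0.14 + 0.22 + 0.14 + 0.19 + 0.15 + 0.19 + 0.07 + 0.25 + 0.22 + 0.12 + 0.22) / 12 = 2.0100 / 12 = 0.1675
UCL = X̄̄ + A₂·R̄ = 10.5142 + 0.729 × 0.1675 = 10.6363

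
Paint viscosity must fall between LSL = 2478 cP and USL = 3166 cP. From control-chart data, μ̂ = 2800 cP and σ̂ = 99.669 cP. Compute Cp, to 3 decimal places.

Cp = (USL − LSL) / (6σ̂) = (3166 − 2478) / (6 × 99.669) = 688.0000 / 598.0140 = 1.1505

1.150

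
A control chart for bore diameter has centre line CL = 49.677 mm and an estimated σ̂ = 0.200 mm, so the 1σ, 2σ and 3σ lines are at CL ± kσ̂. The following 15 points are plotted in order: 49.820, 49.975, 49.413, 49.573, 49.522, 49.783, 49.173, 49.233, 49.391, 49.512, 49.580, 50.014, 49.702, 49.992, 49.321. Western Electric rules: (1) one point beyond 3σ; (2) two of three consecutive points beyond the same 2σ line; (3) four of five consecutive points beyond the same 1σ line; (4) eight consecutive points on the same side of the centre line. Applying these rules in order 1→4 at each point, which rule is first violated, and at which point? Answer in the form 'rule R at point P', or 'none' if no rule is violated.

rule 2 at point 8

Zone of each point (C = within 1σ̂, B = 1σ̂–2σ̂, A = 2σ̂–3σ̂, * = beyond 3σ̂; sign = side of CL): 1:+C, 2:+B, 3:-B, 4:-C, 5:-C, 6:+C, 7:-A, 8:-A, 9:-B, 10:-C, 11:-C, 12:+B, 13:+C, 14:+B, 15:-B
Rule 2 (two of three consecutive points beyond the same 2σ limit) is satisfied at point 8.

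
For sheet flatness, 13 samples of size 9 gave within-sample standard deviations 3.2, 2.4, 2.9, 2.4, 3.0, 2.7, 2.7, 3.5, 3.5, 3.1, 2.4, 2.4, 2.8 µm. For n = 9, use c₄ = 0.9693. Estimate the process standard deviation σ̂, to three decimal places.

s̄ = (3.2 + 2.4 + 2.9 + 2.4 + 3.0 + 2.7 + 2.7 + 3.5 + 3.5 + 3.1 + 2.4 + 2.4 + 2.8) / 13 = 2.8462
σ̂ = s̄ / c₄ = 2.8462 / 0.9693 = 2.9363

2.936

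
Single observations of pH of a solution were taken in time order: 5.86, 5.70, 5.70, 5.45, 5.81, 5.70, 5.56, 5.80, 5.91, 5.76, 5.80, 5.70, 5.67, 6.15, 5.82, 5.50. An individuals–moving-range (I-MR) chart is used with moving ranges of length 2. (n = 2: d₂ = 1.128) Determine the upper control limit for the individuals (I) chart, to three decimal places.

6.243

X̄ = (5.86 + 5.70 + 5.70 + 5.45 + 5.81 + 5.70 + 5.56 + 5.80 + 5.91 + 5.76 + 5.80 + 5.70 + 5.67 + 6.15 + 5.82 + 5.50) / 16 = 5.7431
Moving ranges: 0.16, 0.00, 0.25, 0.36, 0.11, 0.14, 0.24, 0.11, 0.15, 0.04, 0.10, 0.03, 0.48, 0.33, 0.32; M̄R̄ = 2.8200 / 15 = 0.1880
UCL = X̄ + 3·M̄R̄/d₂ = 5.7431 + 3 × 0.1880 / 1.128 = 6.2431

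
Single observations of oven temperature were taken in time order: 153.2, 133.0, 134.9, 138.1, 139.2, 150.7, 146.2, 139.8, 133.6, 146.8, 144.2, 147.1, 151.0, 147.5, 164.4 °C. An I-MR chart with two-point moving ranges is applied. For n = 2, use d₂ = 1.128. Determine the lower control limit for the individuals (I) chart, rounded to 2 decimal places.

126.03

X̄ = (153.2 + 133.0 + 134.9 + 138.1 + 139.2 + 150.7 + 146.2 + 139.8 + 133.6 + 146.8 + 144.2 + 147.1 + 151.0 + 147.5 + 164.4) / 15 = 144.6467
Moving ranges: 20.2, 1.9, 3.2, 1.1, 11.5, 4.5, 6.4, 6.2, 13.2, 2.6, 2.9, 3.9, 3.5, 16.9; M̄R̄ = 98.0000 / 14 = 7.0000
LCL = X̄ − 3·M̄R̄/d₂ = 144.6467 − 3 × 7.0000 / 1.128 = 126.0296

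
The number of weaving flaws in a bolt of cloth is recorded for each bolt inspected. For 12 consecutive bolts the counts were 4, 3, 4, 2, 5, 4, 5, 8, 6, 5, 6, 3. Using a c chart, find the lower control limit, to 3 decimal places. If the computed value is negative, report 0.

0.000

c̄ = (4 + 3 + 4 + 2 + 5 + 4 + 5 + 8 + 6 + 5 + 6 + 3) / 12 = 55 / 12 = 4.5833
LCL = c̄ − 3√c̄ = 4.5833 − 3 × 2.1409 = -1.8393 → 0 (cannot be negative)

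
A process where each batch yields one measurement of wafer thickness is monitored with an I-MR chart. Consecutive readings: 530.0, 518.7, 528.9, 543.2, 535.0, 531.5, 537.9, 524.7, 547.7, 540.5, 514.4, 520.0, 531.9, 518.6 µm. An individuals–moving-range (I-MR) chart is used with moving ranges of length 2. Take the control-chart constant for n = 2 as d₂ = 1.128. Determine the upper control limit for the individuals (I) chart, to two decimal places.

561.76

X̄ = (530.0 + 518.7 + 528.9 + 543.2 + 535.0 + 531.5 + 537.9 + 524.7 + 547.7 + 540.5 + 514.4 + 520.0 + 531.9 + 518.6) / 14 = 530.2143
Moving ranges: 11.3, 10.2, 14.3, 8.2, 3.5, 6.4, 13.2, 23.0, 7.2, 26.1, 5.6, 11.9, 13.3; M̄R̄ = 154.2000 / 13 = 11.8615
UCL = X̄ + 3·M̄R̄/d₂ = 530.2143 + 3 × 11.8615 / 1.128 = 561.7609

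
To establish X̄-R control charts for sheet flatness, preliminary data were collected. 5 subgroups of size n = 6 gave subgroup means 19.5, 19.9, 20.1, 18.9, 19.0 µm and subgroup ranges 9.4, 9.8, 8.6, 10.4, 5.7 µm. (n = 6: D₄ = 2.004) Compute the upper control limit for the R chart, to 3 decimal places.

17.595

R̄ = (9.4 + 9.8 + 8.6 + 10.4 + 5.7) / 5 = 43.9000 / 5 = 8.7800
UCL_R = D₄·R̄ = 2.004 × 8.7800 = 17.5951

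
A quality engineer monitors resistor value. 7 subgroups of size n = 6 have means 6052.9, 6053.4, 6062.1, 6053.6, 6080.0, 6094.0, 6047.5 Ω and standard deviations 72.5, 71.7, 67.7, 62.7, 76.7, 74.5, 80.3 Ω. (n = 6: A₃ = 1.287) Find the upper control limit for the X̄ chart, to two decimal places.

X̄̄ = (6052.9 + 6053.4 + 6062.1 + 6053.6 + 6080.0 + 6094.0 + 6047.5) / 7 = 6063.3571
s̄ = (72.5 + 71.7 + 67.7 + 62.7 + 76.7 + 74.5 + 80.3) / 7 = 72.3000
UCL = X̄̄ + A₃·s̄ = 6063.3571 + 1.287 × 72.3000 = 6156.4072

6156.41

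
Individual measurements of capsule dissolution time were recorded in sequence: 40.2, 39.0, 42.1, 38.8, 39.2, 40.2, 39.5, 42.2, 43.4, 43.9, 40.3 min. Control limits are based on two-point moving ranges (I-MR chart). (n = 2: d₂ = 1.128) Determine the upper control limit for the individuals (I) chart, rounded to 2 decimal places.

X̄ = (40.2 + 39.0 + 42.1 + 38.8 + 39.2 + 40.2 + 39.5 + 42.2 + 43.4 + 43.9 + 40.3) / 11 = 40.8000
Moving ranges: 1.2, 3.1, 3.3, 0.4, 1.0, 0.7, 2.7, 1.2, 0.5, 3.6; M̄R̄ = 17.7000 / 10 = 1.7700
UCL = X̄ + 3·M̄R̄/d₂ = 40.8000 + 3 × 1.7700 / 1.128 = 45.5074

45.51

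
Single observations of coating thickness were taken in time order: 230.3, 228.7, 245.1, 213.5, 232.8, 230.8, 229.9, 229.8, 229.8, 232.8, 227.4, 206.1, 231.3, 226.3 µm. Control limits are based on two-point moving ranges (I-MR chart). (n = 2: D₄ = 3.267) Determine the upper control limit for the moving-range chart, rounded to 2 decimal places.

Moving ranges: 1.6, 16.4, 31.6, 19.3, 2.0, 0.9, 0.1, 0.0, 3.0, 5.4, 21.3, 25.2, 5.0; M̄R̄ = 131.8000 / 13 = 10.1385
UCL_MR = D₄·M̄R̄ = 3.267 × 10.1385 = 33.1224

33.12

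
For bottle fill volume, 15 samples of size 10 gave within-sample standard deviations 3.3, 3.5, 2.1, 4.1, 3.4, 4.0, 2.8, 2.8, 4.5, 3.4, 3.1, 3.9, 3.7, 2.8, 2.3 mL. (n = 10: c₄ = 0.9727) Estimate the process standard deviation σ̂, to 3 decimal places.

3.406

s̄ = (3.3 + 3.5 + 2.1 + 4.1 + 3.4 + 4.0 + 2.8 + 2.8 + 4.5 + 3.4 + 3.1 + 3.9 + 3.7 + 2.8 + 2.3) / 15 = 3.3133
σ̂ = s̄ / c₄ = 3.3133 / 0.9727 = 3.4063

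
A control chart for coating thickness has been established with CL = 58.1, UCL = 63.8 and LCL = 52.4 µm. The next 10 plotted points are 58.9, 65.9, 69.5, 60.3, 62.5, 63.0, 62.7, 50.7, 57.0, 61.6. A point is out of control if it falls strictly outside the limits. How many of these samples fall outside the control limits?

3

Compare each point to [52.4, 63.8]: sample 2 = 65.9 > UCL; sample 3 = 69.5 > UCL; sample 8 = 50.7 < LCL.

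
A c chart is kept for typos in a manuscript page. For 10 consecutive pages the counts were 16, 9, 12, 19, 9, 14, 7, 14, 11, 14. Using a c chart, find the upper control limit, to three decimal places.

23.107

c̄ = (16 + 9 + 12 + 19 + 9 + 14 + 7 + 14 + 11 + 14) / 10 = 125 / 10 = 12.5000
UCL = c̄ + 3√c̄ = 12.5000 + 3 × √12.5000 = 12.5000 + 3 × 3.5355 = 23.1066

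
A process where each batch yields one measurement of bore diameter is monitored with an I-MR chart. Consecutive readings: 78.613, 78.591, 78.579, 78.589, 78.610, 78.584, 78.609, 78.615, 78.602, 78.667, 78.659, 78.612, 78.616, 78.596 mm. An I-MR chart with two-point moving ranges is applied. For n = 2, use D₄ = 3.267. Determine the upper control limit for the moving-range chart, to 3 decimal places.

Moving ranges: 0.022, 0.012, 0.010, 0.021, 0.026, 0.025, 0.006, 0.013, 0.065, 0.008, 0.047, 0.004, 0.020; M̄R̄ = 0.2790 / 13 = 0.0215
UCL_MR = D₄·M̄R̄ = 3.267 × 0.0215 = 0.0701

0.070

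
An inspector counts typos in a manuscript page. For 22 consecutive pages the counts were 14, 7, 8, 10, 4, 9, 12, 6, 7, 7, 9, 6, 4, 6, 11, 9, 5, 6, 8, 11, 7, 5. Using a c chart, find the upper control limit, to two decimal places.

16.14

c̄ = (14 + 7 + 8 + 10 + 4 + 9 + 12 + 6 + 7 + 7 + 9 + 6 + 4 + 6 + 11 + 9 + 5 + 6 + 8 + 11 + 7 + 5) / 22 = 171 / 22 = 7.7727
UCL = c̄ + 3√c̄ = 7.7727 + 3 × √7.7727 = 7.7727 + 3 × 2.7880 = 16.1366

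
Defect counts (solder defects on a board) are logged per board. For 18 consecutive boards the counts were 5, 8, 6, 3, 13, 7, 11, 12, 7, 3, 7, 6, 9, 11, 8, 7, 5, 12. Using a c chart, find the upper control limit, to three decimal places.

16.144

c̄ = (5 + 8 + 6 + 3 + 13 + 7 + 11 + 12 + 7 + 3 + 7 + 6 + 9 + 11 + 8 + 7 + 5 + 12) / 18 = 140 / 18 = 7.7778
UCL = c̄ + 3√c̄ = 7.7778 + 3 × √7.7778 = 7.7778 + 3 × 2.7889 = 16.1444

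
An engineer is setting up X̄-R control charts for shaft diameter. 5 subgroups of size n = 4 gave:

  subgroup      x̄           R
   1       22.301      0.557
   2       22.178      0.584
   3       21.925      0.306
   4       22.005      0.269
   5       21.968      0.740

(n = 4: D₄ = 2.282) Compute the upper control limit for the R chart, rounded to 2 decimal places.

R̄ = (0.557 + 0.584 + 0.306 + 0.269 + 0.740) / 5 = 2.4560 / 5 = 0.4912
UCL_R = D₄·R̄ = 2.282 × 0.4912 = 1.1209

1.12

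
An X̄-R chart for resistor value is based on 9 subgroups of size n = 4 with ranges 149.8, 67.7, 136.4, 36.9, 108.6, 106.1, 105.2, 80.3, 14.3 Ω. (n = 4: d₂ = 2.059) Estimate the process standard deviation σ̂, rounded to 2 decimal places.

R̄ = (149.8 + 67.7 + 136.4 + 36.9 + 108.6 + 106.1 + 105.2 + 80.3 + 14.3) / 9 = 89.4778
σ̂ = R̄ / d₂ = 89.4778 / 2.059 = 43.4569

43.46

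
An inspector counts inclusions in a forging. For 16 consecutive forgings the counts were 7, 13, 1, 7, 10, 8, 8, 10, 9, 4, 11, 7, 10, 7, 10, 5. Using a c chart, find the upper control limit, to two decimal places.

c̄ = (7 + 13 + 1 + 7 + 10 + 8 + 8 + 10 + 9 + 4 + 11 + 7 + 10 + 7 + 10 + 5) / 16 = 127 / 16 = 7.9375
UCL = c̄ + 3√c̄ = 7.9375 + 3 × √7.9375 = 7.9375 + 3 × 2.8174 = 16.3896

16.39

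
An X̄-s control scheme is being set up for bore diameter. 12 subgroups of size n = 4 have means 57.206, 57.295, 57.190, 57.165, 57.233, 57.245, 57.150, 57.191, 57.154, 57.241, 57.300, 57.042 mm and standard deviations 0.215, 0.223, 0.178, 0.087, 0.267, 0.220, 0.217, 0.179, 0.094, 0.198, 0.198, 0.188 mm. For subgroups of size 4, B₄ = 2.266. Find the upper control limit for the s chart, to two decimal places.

0.43

s̄ = (0.215 + 0.223 + 0.178 + 0.087 + 0.267 + 0.220 + 0.217 + 0.179 + 0.094 + 0.198 + 0.198 + 0.188) / 12 = 0.1887
UCL_s = B₄·s̄ = 2.266 × 0.1887 = 0.4275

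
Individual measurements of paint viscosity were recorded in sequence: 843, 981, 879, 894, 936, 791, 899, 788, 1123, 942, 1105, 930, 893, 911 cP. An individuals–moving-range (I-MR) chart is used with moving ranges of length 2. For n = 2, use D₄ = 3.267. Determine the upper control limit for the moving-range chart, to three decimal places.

Moving ranges: 138, 102, 15, 42, 145, 108, 111, 335, 181, 163, 175, 37, 18; M̄R̄ = 1570.0000 / 13 = 120.7692
UCL_MR = D₄·M̄R̄ = 3.267 × 120.7692 = 394.5531

394.553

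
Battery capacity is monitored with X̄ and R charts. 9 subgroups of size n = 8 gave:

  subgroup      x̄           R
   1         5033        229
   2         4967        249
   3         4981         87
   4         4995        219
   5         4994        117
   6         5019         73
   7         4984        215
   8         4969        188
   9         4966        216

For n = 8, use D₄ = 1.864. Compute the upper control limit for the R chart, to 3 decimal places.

329.928

R̄ = (229 + 249 + 87 + 219 + 117 + 73 + 215 + 188 + 216) / 9 = 1593.0000 / 9 = 177.0000
UCL_R = D₄·R̄ = 1.864 × 177.0000 = 329.9280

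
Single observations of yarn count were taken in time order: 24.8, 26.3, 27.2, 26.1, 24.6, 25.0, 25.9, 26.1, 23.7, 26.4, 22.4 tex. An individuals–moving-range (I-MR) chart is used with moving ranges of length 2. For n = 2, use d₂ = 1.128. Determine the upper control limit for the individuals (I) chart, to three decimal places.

X̄ = (24.8 + 26.3 + 27.2 + 26.1 + 24.6 + 25.0 + 25.9 + 26.1 + 23.7 + 26.4 + 22.4) / 11 = 25.3182
Moving ranges: 1.5, 0.9, 1.1, 1.5, 0.4, 0.9, 0.2, 2.4, 2.7, 4.0; M̄R̄ = 15.6000 / 10 = 1.5600
UCL = X̄ + 3·M̄R̄/d₂ = 25.3182 + 3 × 1.5600 / 1.128 = 29.4671

29.467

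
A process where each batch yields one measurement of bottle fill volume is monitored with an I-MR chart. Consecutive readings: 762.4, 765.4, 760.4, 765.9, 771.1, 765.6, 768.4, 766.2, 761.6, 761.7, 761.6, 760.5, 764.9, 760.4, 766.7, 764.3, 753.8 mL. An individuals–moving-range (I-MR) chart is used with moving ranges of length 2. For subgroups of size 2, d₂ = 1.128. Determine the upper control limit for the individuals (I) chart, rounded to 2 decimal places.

X̄ = (762.4 + 765.4 + 760.4 + 765.9 + 771.1 + 765.6 + 768.4 + 766.2 + 761.6 + 761.7 + 761.6 + 760.5 + 764.9 + 760.4 + 766.7 + 764.3 + 753.8) / 17 = 763.5824
Moving ranges: 3.0, 5.0, 5.5, 5.2, 5.5, 2.8, 2.2, 4.6, 0.1, 0.1, 1.1, 4.4, 4.5, 6.3, 2.4, 10.5; M̄R̄ = 63.2000 / 16 = 3.9500
UCL = X̄ + 3·M̄R̄/d₂ = 763.5824 + 3 × 3.9500 / 1.128 = 774.0877

774.09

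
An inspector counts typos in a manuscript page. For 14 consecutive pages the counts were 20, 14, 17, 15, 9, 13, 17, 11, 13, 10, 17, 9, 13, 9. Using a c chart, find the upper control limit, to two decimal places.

c̄ = (20 + 14 + 17 + 15 + 9 + 13 + 17 + 11 + 13 + 10 + 17 + 9 + 13 + 9) / 14 = 187 / 14 = 13.3571
UCL = c̄ + 3√c̄ = 13.3571 + 3 × √13.3571 = 13.3571 + 3 × 3.6547 = 24.3214

24.32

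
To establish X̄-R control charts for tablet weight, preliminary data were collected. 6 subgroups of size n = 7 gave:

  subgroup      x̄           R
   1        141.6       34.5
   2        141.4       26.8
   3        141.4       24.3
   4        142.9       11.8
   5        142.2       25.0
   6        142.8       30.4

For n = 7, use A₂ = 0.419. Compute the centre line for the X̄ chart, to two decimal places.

142.05

X̄̄ = (141.6 + 141.4 + 141.4 + 142.9 + 142.2 + 142.8) / 6 = 852.3000 / 6 = 142.0500
CL = X̄̄ = 142.0500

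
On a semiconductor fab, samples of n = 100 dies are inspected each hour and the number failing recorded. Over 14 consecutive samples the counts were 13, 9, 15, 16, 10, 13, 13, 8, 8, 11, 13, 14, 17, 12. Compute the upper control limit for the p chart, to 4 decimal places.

0.2213

p̄ = Σdᵢ / (k·n) = 172 / (14 × 100) = 0.12286
UCL = p̄ + 3·√(p̄(1−p̄)/n) = 0.12286 + 3 × √(0.12286×0.87714/100) = 0.12286 + 3 × 0.03283 = 0.22134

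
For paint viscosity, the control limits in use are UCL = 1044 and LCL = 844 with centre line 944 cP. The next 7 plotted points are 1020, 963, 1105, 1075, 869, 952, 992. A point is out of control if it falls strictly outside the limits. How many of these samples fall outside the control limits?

2

Compare each point to [844, 1044]: sample 3 = 1105 > UCL; sample 4 = 1075 > UCL.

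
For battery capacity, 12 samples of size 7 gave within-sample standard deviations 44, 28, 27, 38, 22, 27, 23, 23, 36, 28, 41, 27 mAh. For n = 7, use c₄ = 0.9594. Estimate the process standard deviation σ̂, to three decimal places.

31.617

s̄ = (44 + 28 + 27 + 38 + 22 + 27 + 23 + 23 + 36 + 28 + 41 + 27) / 12 = 30.3333
σ̂ = s̄ / c₄ = 30.3333 / 0.9594 = 31.6170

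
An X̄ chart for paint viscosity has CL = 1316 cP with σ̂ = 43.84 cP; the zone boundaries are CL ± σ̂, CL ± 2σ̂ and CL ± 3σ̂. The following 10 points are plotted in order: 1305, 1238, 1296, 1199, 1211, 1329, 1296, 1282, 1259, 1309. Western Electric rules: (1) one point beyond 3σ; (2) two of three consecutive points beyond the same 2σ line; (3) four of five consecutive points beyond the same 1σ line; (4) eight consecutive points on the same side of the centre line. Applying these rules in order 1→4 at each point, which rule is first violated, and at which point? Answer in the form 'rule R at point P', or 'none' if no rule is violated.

rule 2 at point 5

Zone of each point (C = within 1σ̂, B = 1σ̂–2σ̂, A = 2σ̂–3σ̂, * = beyond 3σ̂; sign = side of CL): 1:-C, 2:-B, 3:-C, 4:-A, 5:-A, 6:+C, 7:-C, 8:-C, 9:-B, 10:-C
Rule 2 (two of three consecutive points beyond the same 2σ limit) is satisfied at point 5.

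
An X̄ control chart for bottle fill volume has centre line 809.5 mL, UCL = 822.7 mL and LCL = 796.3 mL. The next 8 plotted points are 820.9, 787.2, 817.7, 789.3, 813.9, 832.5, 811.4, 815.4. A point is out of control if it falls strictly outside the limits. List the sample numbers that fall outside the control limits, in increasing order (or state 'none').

Compare each point to [796.3, 822.7]: sample 2 = 787.2 < LCL; sample 4 = 789.3 < LCL; sample 6 = 832.5 > UCL.

2, 4, 6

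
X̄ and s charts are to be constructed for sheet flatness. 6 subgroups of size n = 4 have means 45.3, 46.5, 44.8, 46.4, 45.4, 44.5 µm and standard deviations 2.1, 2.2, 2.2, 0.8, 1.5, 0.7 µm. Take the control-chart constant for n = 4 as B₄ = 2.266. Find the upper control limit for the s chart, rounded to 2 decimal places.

3.59

s̄ = (2.1 + 2.2 + 2.2 + 0.8 + 1.5 + 0.7) / 6 = 1.5833
UCL_s = B₄·s̄ = 2.266 × 1.5833 = 3.5878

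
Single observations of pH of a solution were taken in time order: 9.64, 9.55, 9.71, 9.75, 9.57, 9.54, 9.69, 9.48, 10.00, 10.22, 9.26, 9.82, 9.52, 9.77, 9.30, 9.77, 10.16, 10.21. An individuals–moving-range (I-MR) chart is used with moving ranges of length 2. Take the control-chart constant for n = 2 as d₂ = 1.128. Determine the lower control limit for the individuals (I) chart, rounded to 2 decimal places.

X̄ = (9.64 + 9.55 + 9.71 + 9.75 + 9.57 + 9.54 + 9.69 + 9.48 + 10.00 + 10.22 + 9.26 + 9.82 + 9.52 + 9.77 + 9.30 + 9.77 + 10.16 + 10.21) / 18 = 9.7200
Moving ranges: 0.09, 0.16, 0.04, 0.18, 0.03, 0.15, 0.21, 0.52, 0.22, 0.96, 0.56, 0.30, 0.25, 0.47, 0.47, 0.39, 0.05; M̄R̄ = 5.0500 / 17 = 0.2971
LCL = X̄ − 3·M̄R̄/d₂ = 9.7200 − 3 × 0.2971 / 1.128 = 8.9299

8.93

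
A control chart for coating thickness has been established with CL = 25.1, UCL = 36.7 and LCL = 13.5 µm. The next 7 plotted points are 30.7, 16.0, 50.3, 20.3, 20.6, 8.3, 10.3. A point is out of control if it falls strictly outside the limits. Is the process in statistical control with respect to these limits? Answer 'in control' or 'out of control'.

out of control

Compare each point to [13.5, 36.7]: sample 3 = 50.3 > UCL; sample 6 = 8.3 < LCL; sample 7 = 10.3 < LCL.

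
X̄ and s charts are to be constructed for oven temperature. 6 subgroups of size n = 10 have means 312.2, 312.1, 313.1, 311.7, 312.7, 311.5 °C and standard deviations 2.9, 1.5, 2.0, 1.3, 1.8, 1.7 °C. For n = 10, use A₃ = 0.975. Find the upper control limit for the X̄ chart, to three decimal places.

314.037

X̄̄ = (312.2 + 312.1 + 313.1 + 311.7 + 312.7 + 311.5) / 6 = 312.2167
s̄ = (2.9 + 1.5 + 2.0 + 1.3 + 1.8 + 1.7) / 6 = 1.8667
UCL = X̄̄ + A₃·s̄ = 312.2167 + 0.975 × 1.8667 = 314.0367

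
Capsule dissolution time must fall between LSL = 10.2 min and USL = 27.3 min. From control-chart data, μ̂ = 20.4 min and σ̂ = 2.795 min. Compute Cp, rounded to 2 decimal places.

1.02

Cp = (USL − LSL) / (6σ̂) = (27.3 − 10.2) / (6 × 2.795) = 17.1000 / 16.7700 = 1.0197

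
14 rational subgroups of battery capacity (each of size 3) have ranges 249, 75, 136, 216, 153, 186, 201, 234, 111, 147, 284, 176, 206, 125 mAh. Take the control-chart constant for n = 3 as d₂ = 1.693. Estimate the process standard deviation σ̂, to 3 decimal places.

105.434

R̄ = (249 + 75 + 136 + 216 + 153 + 186 + 201 + 234 + 111 + 147 + 284 + 176 + 206 + 125) / 14 = 178.5000
σ̂ = R̄ / d₂ = 178.5000 / 1.693 = 105.4341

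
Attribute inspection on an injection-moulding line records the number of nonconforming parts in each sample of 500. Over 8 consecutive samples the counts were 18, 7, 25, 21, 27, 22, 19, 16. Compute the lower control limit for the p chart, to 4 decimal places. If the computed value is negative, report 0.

0.0129

p̄ = Σdᵢ / (k·n) = 155 / (8 × 500) = 0.03875
LCL = p̄ − 3·√(p̄(1−p̄)/n) = 0.03875 − 3 × 0.00863 = 0.01286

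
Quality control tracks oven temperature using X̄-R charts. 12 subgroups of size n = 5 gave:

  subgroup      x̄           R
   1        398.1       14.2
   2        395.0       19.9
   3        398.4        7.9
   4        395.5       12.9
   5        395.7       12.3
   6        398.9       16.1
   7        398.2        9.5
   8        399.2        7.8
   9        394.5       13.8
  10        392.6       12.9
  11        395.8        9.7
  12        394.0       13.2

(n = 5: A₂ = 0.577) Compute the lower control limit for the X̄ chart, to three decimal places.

X̄̄ = (398.1 + 395.0 + 398.4 + 395.5 + 395.7 + 398.9 + 398.2 + 399.2 + 394.5 + 392.6 + 395.8 + 394.0) / 12 = 4755.9000 / 12 = 396.3250
R̄ = (14.2 + 19.9 + 7.9 + 12.9 + 12.3 + 16.1 + 9.5 + 7.8 + 13.8 + 12.9 + 9.7 + 13.2) / 12 = 150.2000 / 12 = 12.5167
LCL = X̄̄ − A₂·R̄ = 396.3250 − 0.577 × 12.5167 = 389.1029

389.103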